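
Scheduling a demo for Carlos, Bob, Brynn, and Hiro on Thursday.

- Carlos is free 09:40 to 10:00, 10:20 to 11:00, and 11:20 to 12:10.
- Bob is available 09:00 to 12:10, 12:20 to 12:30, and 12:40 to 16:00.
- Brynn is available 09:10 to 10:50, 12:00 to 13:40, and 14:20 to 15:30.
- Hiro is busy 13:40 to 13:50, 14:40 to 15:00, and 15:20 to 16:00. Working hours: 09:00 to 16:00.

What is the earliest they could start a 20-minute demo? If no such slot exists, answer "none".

09:40

Hiro free within 09:00–16:00: 09:00–13:40, 13:50–14:40, 15:00–15:20.
Carlos ∩ Bob: 09:40–10:00, 10:20–11:00, 11:20–12:10.
Carlos ∩ Bob ∩ Brynn: 09:40–10:00, 10:20–10:50, 12:00–12:10.
Carlos ∩ Bob ∩ Brynn ∩ Hiro: 09:40–10:00, 10:20–10:50, 12:00–12:10.
Windows ≥ 20 min: 09:40–10:00, 10:20–10:50.
Earliest such window starts at 09:40.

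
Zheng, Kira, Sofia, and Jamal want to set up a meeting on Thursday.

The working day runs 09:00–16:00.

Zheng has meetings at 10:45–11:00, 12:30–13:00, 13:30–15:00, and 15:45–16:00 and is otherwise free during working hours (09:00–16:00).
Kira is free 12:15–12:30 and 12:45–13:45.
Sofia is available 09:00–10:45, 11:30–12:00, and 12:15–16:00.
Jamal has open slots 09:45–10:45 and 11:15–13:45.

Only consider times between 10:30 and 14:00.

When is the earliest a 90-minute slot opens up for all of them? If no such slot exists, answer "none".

none

Zheng free within 09:00–16:00: 09:00–10:45, 11:00–12:30, 13:00–13:30, 15:00–15:45.
Zheng ∩ Kira: 12:15–12:30, 13:00–13:30.
Zheng ∩ Kira ∩ Sofia: 12:15–12:30, 13:00–13:30.
Zheng ∩ Kira ∩ Sofia ∩ Jamal: 12:15–12:30, 13:00–13:30.
Restricted to 10:30–14:00: 12:15–12:30, 13:00–13:30.
Windows ≥ 90 min: (none).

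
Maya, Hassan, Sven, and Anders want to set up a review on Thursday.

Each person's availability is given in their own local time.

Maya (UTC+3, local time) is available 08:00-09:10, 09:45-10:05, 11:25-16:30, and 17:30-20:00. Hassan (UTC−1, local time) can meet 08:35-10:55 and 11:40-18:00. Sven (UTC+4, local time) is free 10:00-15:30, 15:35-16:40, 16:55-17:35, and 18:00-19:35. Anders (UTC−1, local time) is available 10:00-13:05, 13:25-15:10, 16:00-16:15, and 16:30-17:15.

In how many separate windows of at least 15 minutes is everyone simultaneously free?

4

Maya → UTC: 05:00–06:10, 06:45–07:05, 08:25–13:30, 14:30–17:00.
Hassan → UTC: 09:35–11:55, 12:40–19:00.
Sven → UTC: 06:00–11:30, 11:35–12:40, 12:55–13:35, 14:00–15:35.
Anders → UTC: 11:00–14:05, 14:25–16:10, 17:00–17:15, 17:30–18:15.
Maya ∩ Hassan: 09:35–11:55, 12:40–13:30, 14:30–17:00.
Maya ∩ Hassan ∩ Sven: 09:35–11:30, 11:35–11:55, 12:55–13:30, 14:30–15:35.
Maya ∩ Hassan ∩ Sven ∩ Anders: 11:00–11:30, 11:35–11:55, 12:55–13:30, 14:30–15:35.
Windows ≥ 15 min: 11:00–11:30, 11:35–11:55, 12:55–13:30, 14:30–15:35.
That's 4 windows.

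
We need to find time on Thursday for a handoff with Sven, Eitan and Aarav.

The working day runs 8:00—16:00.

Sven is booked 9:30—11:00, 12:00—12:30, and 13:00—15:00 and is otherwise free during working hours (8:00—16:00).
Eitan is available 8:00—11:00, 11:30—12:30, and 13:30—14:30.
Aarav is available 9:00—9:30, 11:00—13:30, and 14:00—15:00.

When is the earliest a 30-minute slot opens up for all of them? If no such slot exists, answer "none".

09:00

Sven free within 08:00–16:00: 08:00–09:30, 11:00–12:00, 12:30–13:00, 15:00–16:00.
Sven ∩ Eitan: 08:00–09:30, 11:30–12:00.
Sven ∩ Eitan ∩ Aarav: 09:00–09:30, 11:30–12:00.
Windows ≥ 30 min: 09:00–09:30, 11:30–12:00.
Earliest such window starts at 09:00.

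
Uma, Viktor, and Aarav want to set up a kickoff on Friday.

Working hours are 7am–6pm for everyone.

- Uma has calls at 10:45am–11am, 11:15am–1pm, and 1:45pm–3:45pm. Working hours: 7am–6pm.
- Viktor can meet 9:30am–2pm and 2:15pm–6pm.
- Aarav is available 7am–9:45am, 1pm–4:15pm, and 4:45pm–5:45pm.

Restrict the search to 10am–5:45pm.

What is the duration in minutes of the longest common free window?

Uma free within 07:00–18:00: 07:00–10:45, 11:00–11:15, 13:00–13:45, 15:45–18:00.
Uma ∩ Viktor: 09:30–10:45, 11:00–11:15, 13:00–13:45, 15:45–18:00.
Uma ∩ Viktor ∩ Aarav: 09:30–09:45, 13:00–13:45, 15:45–16:15, 16:45–17:45.
Restricted to 10:00–17:45: 13:00–13:45, 15:45–16:15, 16:45–17:45.
Common window lengths: 45, 30, 60 min; longest is 60.

60 minutes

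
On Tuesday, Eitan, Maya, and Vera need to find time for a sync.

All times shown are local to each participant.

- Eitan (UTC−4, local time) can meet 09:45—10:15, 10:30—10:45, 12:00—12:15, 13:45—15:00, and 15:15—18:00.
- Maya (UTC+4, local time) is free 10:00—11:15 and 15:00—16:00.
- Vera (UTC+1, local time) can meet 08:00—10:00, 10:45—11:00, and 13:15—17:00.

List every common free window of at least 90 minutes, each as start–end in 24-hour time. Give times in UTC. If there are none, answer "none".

Eitan → UTC: 13:45–14:15, 14:30–14:45, 16:00–16:15, 17:45–19:00, 19:15–22:00.
Maya → UTC: 06:00–07:15, 11:00–12:00.
Vera → UTC: 07:00–09:00, 09:45–10:00, 12:15–16:00.
Eitan ∩ Maya: (none).
Eitan ∩ Maya ∩ Vera: (none).
Windows ≥ 90 min: (none).

none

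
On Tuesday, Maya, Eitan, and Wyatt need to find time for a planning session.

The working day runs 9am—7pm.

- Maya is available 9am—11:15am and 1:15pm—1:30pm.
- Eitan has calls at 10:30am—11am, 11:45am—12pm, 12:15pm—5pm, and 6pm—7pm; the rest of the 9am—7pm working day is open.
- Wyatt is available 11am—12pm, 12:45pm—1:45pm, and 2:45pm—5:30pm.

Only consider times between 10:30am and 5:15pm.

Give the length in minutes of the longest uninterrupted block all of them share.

Eitan free within 09:00–19:00: 09:00–10:30, 11:00–11:45, 12:00–12:15, 17:00–18:00.
Maya ∩ Eitan: 09:00–10:30, 11:00–11:15.
Maya ∩ Eitan ∩ Wyatt: 11:00–11:15.
Restricted to 10:30–17:15: 11:00–11:15.
Single common window of 15 minutes.

15 minutes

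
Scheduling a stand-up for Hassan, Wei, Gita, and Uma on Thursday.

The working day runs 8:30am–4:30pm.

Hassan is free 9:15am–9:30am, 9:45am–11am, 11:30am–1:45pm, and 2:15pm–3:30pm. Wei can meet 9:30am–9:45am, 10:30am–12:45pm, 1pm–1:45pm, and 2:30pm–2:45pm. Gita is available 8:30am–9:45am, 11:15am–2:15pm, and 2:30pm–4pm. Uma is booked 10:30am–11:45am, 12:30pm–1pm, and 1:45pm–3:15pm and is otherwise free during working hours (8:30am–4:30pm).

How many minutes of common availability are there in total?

90 minutes

Uma free within 08:30–16:30: 08:30–10:30, 11:45–12:30, 13:00–13:45, 15:15–16:30.
Hassan ∩ Wei: 10:30–11:00, 11:30–12:45, 13:00–13:45, 14:30–14:45.
Hassan ∩ Wei ∩ Gita: 11:30–12:45, 13:00–13:45, 14:30–14:45.
Hassan ∩ Wei ∩ Gita ∩ Uma: 11:45–12:30, 13:00–13:45.
Total common minutes: 45 + 45 = 90.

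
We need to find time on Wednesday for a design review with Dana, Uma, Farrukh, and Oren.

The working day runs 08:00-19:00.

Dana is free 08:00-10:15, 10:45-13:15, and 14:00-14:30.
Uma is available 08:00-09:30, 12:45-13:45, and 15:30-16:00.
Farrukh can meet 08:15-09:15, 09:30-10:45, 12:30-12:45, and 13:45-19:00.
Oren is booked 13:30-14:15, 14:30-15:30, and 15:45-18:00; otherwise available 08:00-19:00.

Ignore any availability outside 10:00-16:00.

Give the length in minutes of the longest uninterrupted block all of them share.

0 minutes

Oren free within 08:00–19:00: 08:00–13:30, 14:15–14:30, 15:30–15:45, 18:00–19:00.
Dana ∩ Uma: 08:00–09:30, 12:45–13:15.
Dana ∩ Uma ∩ Farrukh: 08:15–09:15.
Dana ∩ Uma ∩ Farrukh ∩ Oren: 08:15–09:15.
Restricted to 10:00–16:00: (none).
No common window.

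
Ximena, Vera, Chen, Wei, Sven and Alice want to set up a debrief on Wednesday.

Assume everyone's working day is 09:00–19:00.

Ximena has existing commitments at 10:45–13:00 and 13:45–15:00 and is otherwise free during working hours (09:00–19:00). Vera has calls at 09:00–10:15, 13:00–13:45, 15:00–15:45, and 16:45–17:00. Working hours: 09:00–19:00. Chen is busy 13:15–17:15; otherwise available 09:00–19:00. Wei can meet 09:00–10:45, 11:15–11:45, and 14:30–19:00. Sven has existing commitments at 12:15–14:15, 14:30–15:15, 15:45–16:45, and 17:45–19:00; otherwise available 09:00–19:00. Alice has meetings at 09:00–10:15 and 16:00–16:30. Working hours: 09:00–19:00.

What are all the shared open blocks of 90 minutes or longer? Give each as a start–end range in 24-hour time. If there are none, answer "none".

none

Ximena free within 09:00–19:00: 09:00–10:45, 13:00–13:45, 15:00–19:00.
Vera free within 09:00–19:00: 10:15–13:00, 13:45–15:00, 15:45–16:45, 17:00–19:00.
Chen free within 09:00–19:00: 09:00–13:15, 17:15–19:00.
Sven free within 09:00–19:00: 09:00–12:15, 14:15–14:30, 15:15–15:45, 16:45–17:45.
Alice free within 09:00–19:00: 10:15–16:00, 16:30–19:00.
Ximena ∩ Vera: 10:15–10:45, 15:45–16:45, 17:00–19:00.
Ximena ∩ Vera ∩ Chen: 10:15–10:45, 17:15–19:00.
Ximena ∩ Vera ∩ Chen ∩ Wei: 10:15–10:45, 17:15–19:00.
Ximena ∩ Vera ∩ Chen ∩ Wei ∩ Sven: 10:15–10:45, 17:15–17:45.
Ximena ∩ Vera ∩ Chen ∩ Wei ∩ Sven ∩ Alice: 10:15–10:45, 17:15–17:45.
Windows ≥ 90 min: (none).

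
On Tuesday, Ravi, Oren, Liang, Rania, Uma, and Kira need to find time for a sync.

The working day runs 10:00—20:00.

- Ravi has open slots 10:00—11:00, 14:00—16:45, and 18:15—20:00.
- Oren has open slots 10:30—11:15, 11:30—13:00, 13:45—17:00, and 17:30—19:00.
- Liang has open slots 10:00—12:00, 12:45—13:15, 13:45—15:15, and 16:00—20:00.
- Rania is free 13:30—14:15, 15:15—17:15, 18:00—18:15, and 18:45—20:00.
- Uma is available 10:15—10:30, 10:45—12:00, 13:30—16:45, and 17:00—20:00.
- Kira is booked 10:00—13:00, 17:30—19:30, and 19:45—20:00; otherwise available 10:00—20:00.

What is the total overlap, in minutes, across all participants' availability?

60 minutes

Kira free within 10:00–20:00: 13:00–17:30, 19:30–19:45.
Ravi ∩ Oren: 10:30–11:00, 14:00–16:45, 18:15–19:00.
Ravi ∩ Oren ∩ Liang: 10:30–11:00, 14:00–15:15, 16:00–16:45, 18:15–19:00.
Ravi ∩ Oren ∩ Liang ∩ Rania: 14:00–14:15, 16:00–16:45, 18:45–19:00.
Ravi ∩ Oren ∩ Liang ∩ Rania ∩ Uma: 14:00–14:15, 16:00–16:45, 18:45–19:00.
Ravi ∩ Oren ∩ Liang ∩ Rania ∩ Uma ∩ Kira: 14:00–14:15, 16:00–16:45.
Total common minutes: 15 + 45 = 60.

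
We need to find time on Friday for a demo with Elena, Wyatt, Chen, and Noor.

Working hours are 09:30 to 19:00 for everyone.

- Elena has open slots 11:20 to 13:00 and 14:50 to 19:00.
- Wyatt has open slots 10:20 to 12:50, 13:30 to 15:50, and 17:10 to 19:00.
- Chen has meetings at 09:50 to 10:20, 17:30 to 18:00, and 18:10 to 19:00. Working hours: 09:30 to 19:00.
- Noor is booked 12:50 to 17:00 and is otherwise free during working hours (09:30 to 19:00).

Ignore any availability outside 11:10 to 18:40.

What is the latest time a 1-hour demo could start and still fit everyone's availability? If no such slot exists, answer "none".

11:50

Chen free within 09:30–19:00: 09:30–09:50, 10:20–17:30, 18:00–18:10.
Noor free within 09:30–19:00: 09:30–12:50, 17:00–19:00.
Elena ∩ Wyatt: 11:20–12:50, 14:50–15:50, 17:10–19:00.
Elena ∩ Wyatt ∩ Chen: 11:20–12:50, 14:50–15:50, 17:10–17:30, 18:00–18:10.
Elena ∩ Wyatt ∩ Chen ∩ Noor: 11:20–12:50, 17:10–17:30, 18:00–18:10.
Restricted to 11:10–18:40: 11:20–12:50, 17:10–17:30, 18:00–18:10.
Windows ≥ 60 min: 11:20–12:50.
Latest start in the last window 11:20–12:50 is 12:50 − 60 min = 11:50.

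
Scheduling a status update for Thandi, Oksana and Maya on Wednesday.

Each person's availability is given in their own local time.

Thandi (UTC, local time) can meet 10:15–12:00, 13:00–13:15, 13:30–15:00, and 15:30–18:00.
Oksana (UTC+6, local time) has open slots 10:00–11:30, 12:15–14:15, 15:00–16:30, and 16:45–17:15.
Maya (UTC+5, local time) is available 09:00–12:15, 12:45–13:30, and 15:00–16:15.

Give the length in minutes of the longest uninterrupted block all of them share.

Thandi → UTC: 10:15–12:00, 13:00–13:15, 13:30–15:00, 15:30–18:00.
Oksana → UTC: 04:00–05:30, 06:15–08:15, 09:00–10:30, 10:45–11:15.
Maya → UTC: 04:00–07:15, 07:45–08:30, 10:00–11:15.
Thandi ∩ Oksana: 10:15–10:30, 10:45–11:15.
Thandi ∩ Oksana ∩ Maya: 10:15–10:30, 10:45–11:15.
Common window lengths: 15, 30 min; longest is 30.

30 minutes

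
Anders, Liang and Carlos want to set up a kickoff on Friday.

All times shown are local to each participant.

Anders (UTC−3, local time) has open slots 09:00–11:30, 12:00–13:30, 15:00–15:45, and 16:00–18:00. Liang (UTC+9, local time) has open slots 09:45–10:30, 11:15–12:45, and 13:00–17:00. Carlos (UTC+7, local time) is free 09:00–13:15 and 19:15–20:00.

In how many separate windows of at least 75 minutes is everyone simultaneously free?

0

Anders → UTC: 12:00–14:30, 15:00–16:30, 18:00–18:45, 19:00–21:00.
Liang → UTC: 00:45–01:30, 02:15–03:45, 04:00–08:00.
Carlos → UTC: 02:00–06:15, 12:15–13:00.
Anders ∩ Liang: (none).
Anders ∩ Liang ∩ Carlos: (none).
Windows ≥ 75 min: (none).
That's 0 windows.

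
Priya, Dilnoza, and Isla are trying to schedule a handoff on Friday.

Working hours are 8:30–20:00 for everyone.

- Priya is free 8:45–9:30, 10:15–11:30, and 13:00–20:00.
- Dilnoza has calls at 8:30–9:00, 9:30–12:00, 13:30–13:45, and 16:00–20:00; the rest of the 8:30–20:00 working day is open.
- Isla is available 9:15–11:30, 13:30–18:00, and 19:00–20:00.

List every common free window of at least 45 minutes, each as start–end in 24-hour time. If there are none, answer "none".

Dilnoza free within 08:30–20:00: 09:00–09:30, 12:00–13:30, 13:45–16:00.
Priya ∩ Dilnoza: 09:00–09:30, 13:00–13:30, 13:45–16:00.
Priya ∩ Dilnoza ∩ Isla: 09:15–09:30, 13:45–16:00.
Windows ≥ 45 min: 13:45–16:00.

13:45–16:00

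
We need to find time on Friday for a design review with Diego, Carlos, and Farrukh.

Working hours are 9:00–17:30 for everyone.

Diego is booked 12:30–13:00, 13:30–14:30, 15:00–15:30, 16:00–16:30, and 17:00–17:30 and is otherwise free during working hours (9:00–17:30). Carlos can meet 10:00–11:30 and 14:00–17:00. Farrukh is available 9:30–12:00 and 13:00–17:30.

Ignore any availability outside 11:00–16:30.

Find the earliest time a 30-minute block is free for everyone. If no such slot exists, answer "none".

11:00

Diego free within 09:00–17:30: 09:00–12:30, 13:00–13:30, 14:30–15:00, 15:30–16:00, 16:30–17:00.
Diego ∩ Carlos: 10:00–11:30, 14:30–15:00, 15:30–16:00, 16:30–17:00.
Diego ∩ Carlos ∩ Farrukh: 10:00–11:30, 14:30–15:00, 15:30–16:00, 16:30–17:00.
Restricted to 11:00–16:30: 11:00–11:30, 14:30–15:00, 15:30–16:00.
Windows ≥ 30 min: 11:00–11:30, 14:30–15:00, 15:30–16:00.
Earliest such window starts at 11:00.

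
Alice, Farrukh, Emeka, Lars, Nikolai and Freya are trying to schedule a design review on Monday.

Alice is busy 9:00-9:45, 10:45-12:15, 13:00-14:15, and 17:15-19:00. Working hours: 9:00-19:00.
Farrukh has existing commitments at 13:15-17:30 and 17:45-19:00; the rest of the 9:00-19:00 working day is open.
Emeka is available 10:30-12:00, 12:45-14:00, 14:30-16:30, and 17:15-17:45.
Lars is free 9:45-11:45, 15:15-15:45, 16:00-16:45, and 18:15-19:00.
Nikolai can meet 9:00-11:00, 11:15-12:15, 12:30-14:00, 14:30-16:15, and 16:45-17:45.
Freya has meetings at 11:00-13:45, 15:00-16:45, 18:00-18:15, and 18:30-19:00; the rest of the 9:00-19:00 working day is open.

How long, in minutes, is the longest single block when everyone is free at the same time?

Alice free within 09:00–19:00: 09:45–10:45, 12:15–13:00, 14:15–17:15.
Farrukh free within 09:00–19:00: 09:00–13:15, 17:30–17:45.
Freya free within 09:00–19:00: 09:00–11:00, 13:45–15:00, 16:45–18:00, 18:15–18:30.
Alice ∩ Farrukh: 09:45–10:45, 12:15–13:00.
Alice ∩ Farrukh ∩ Emeka: 10:30–10:45, 12:45–13:00.
Alice ∩ Farrukh ∩ Emeka ∩ Lars: 10:30–10:45.
Alice ∩ Farrukh ∩ Emeka ∩ Lars ∩ Nikolai: 10:30–10:45.
Alice ∩ Farrukh ∩ Emeka ∩ Lars ∩ Nikolai ∩ Freya: 10:30–10:45.
Single common window of 15 minutes.

15 minutes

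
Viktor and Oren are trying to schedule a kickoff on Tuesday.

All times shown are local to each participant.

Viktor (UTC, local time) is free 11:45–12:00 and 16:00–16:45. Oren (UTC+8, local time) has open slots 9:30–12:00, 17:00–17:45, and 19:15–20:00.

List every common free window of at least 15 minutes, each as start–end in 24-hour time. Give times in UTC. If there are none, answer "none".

11:45–12:00

Viktor → UTC: 11:45–12:00, 16:00–16:45.
Oren → UTC: 01:30–04:00, 09:00–09:45, 11:15–12:00.
Viktor ∩ Oren: 11:45–12:00.
Windows ≥ 15 min: 11:45–12:00.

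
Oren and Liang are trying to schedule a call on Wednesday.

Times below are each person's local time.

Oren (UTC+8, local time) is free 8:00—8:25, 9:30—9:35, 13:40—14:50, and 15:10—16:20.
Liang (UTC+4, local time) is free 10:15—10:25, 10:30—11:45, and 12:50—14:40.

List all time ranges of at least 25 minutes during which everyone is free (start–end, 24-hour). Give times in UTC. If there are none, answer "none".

07:10–07:45

Oren → UTC: 00:00–00:25, 01:30–01:35, 05:40–06:50, 07:10–08:20.
Liang → UTC: 06:15–06:25, 06:30–07:45, 08:50–10:40.
Oren ∩ Liang: 06:15–06:25, 06:30–06:50, 07:10–07:45.
Windows ≥ 25 min: 07:10–07:45.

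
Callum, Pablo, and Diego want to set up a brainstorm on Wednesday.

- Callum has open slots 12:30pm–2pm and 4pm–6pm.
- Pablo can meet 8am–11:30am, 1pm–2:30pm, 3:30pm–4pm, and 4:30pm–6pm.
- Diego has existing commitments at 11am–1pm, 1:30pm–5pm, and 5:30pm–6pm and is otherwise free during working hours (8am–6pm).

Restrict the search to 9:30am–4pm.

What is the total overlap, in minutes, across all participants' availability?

Diego free within 08:00–18:00: 08:00–11:00, 13:00–13:30, 17:00–17:30.
Callum ∩ Pablo: 13:00–14:00, 16:30–18:00.
Callum ∩ Pablo ∩ Diego: 13:00–13:30, 17:00–17:30.
Restricted to 09:30–16:00: 13:00–13:30.
Total common minutes: 30.

30 minutes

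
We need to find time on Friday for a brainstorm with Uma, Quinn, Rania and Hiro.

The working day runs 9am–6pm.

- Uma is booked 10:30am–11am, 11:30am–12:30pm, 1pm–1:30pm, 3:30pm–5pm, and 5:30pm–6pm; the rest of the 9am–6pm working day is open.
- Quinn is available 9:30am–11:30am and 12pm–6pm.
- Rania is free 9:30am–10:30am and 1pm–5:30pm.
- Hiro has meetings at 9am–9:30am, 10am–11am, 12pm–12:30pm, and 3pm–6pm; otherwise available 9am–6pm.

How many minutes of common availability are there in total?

120 minutes

Uma free within 09:00–18:00: 09:00–10:30, 11:00–11:30, 12:30–13:00, 13:30–15:30, 17:00–17:30.
Hiro free within 09:00–18:00: 09:30–10:00, 11:00–12:00, 12:30–15:00.
Uma ∩ Quinn: 09:30–10:30, 11:00–11:30, 12:30–13:00, 13:30–15:30, 17:00–17:30.
Uma ∩ Quinn ∩ Rania: 09:30–10:30, 13:30–15:30, 17:00–17:30.
Uma ∩ Quinn ∩ Rania ∩ Hiro: 09:30–10:00, 13:30–15:00.
Total common minutes: 30 + 90 = 120.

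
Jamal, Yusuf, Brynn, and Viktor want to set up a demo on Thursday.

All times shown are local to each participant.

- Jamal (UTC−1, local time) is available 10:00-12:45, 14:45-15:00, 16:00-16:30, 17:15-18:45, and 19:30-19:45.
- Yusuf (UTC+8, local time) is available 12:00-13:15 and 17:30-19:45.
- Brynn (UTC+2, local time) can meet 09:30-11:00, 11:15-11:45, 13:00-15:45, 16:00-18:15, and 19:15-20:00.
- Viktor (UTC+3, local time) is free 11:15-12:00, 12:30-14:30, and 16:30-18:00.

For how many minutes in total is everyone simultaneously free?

Jamal → UTC: 11:00–13:45, 15:45–16:00, 17:00–17:30, 18:15–19:45, 20:30–20:45.
Yusuf → UTC: 04:00–05:15, 09:30–11:45.
Brynn → UTC: 07:30–09:00, 09:15–09:45, 11:00–13:45, 14:00–16:15, 17:15–18:00.
Viktor → UTC: 08:15–09:00, 09:30–11:30, 13:30–15:00.
Jamal ∩ Yusuf: 11:00–11:45.
Jamal ∩ Yusuf ∩ Brynn: 11:00–11:45.
Jamal ∩ Yusuf ∩ Brynn ∩ Viktor: 11:00–11:30.
Total common minutes: 30.

30 minutes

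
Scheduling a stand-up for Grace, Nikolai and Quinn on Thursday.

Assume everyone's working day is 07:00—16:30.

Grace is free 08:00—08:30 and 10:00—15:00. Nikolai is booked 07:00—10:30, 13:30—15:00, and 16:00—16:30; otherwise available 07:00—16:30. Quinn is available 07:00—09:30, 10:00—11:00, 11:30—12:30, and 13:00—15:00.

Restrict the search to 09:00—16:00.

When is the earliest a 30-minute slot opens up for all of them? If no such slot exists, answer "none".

Nikolai free within 07:00–16:30: 10:30–13:30, 15:00–16:00.
Grace ∩ Nikolai: 10:30–13:30.
Grace ∩ Nikolai ∩ Quinn: 10:30–11:00, 11:30–12:30, 13:00–13:30.
Restricted to 09:00–16:00: 10:30–11:00, 11:30–12:30, 13:00–13:30.
Windows ≥ 30 min: 10:30–11:00, 11:30–12:30, 13:00–13:30.
Earliest such window starts at 10:30.

10:30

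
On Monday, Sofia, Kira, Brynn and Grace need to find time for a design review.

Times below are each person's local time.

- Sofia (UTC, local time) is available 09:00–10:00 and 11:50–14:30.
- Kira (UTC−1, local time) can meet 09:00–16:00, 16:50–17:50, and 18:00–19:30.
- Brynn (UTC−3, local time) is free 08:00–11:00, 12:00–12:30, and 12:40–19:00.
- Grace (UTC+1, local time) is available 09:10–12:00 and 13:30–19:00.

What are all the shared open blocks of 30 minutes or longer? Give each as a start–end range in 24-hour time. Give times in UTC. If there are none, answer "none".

12:30–14:00

Sofia → UTC: 09:00–10:00, 11:50–14:30.
Kira → UTC: 10:00–17:00, 17:50–18:50, 19:00–20:30.
Brynn → UTC: 11:00–14:00, 15:00–15:30, 15:40–22:00.
Grace → UTC: 08:10–11:00, 12:30–18:00.
Sofia ∩ Kira: 11:50–14:30.
Sofia ∩ Kira ∩ Brynn: 11:50–14:00.
Sofia ∩ Kira ∩ Brynn ∩ Grace: 12:30–14:00.
Windows ≥ 30 min: 12:30–14:00.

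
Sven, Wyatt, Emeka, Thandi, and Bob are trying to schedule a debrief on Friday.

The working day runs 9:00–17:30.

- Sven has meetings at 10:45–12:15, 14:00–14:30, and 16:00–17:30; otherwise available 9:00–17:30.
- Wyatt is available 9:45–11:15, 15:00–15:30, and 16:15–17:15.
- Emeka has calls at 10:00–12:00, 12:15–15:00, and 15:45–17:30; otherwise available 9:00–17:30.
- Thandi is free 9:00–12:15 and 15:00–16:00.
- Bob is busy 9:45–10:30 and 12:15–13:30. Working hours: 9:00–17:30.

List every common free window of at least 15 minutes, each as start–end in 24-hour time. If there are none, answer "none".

Sven free within 09:00–17:30: 09:00–10:45, 12:15–14:00, 14:30–16:00.
Emeka free within 09:00–17:30: 09:00–10:00, 12:00–12:15, 15:00–15:45.
Bob free within 09:00–17:30: 09:00–09:45, 10:30–12:15, 13:30–17:30.
Sven ∩ Wyatt: 09:45–10:45, 15:00–15:30.
Sven ∩ Wyatt ∩ Emeka: 09:45–10:00, 15:00–15:30.
Sven ∩ Wyatt ∩ Emeka ∩ Thandi: 09:45–10:00, 15:00–15:30.
Sven ∩ Wyatt ∩ Emeka ∩ Thandi ∩ Bob: 15:00–15:30.
Windows ≥ 15 min: 15:00–15:30.

15:00–15:30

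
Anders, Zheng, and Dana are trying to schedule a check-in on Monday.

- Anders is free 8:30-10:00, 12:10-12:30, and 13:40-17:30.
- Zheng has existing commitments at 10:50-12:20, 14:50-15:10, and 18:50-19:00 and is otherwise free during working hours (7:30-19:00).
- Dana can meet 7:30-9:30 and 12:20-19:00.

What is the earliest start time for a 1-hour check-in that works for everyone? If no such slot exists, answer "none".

08:30

Zheng free within 07:30–19:00: 07:30–10:50, 12:20–14:50, 15:10–18:50.
Anders ∩ Zheng: 08:30–10:00, 12:20–12:30, 13:40–14:50, 15:10–17:30.
Anders ∩ Zheng ∩ Dana: 08:30–09:30, 12:20–12:30, 13:40–14:50, 15:10–17:30.
Windows ≥ 60 min: 08:30–09:30, 13:40–14:50, 15:10–17:30.
Earliest such window starts at 08:30.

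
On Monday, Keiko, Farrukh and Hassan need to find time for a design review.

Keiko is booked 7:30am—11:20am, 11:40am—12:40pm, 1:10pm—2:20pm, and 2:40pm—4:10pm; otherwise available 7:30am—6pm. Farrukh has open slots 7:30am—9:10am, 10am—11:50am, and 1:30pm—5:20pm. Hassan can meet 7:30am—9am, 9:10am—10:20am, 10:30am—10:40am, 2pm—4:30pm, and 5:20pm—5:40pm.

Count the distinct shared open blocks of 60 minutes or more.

0

Keiko free within 07:30–18:00: 11:20–11:40, 12:40–13:10, 14:20–14:40, 16:10–18:00.
Keiko ∩ Farrukh: 11:20–11:40, 14:20–14:40, 16:10–17:20.
Keiko ∩ Farrukh ∩ Hassan: 14:20–14:40, 16:10–16:30.
Windows ≥ 60 min: (none).
That's 0 windows.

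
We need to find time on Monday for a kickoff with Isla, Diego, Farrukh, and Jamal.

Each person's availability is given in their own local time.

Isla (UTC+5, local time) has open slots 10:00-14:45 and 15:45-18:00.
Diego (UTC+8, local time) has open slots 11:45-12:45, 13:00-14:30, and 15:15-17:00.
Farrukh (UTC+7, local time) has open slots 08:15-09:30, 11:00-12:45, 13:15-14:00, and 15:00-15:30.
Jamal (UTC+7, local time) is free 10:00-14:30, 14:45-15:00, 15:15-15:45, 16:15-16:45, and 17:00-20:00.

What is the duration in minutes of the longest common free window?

Isla → UTC: 05:00–09:45, 10:45–13:00.
Diego → UTC: 03:45–04:45, 05:00–06:30, 07:15–09:00.
Farrukh → UTC: 01:15–02:30, 04:00–05:45, 06:15–07:00, 08:00–08:30.
Jamal → UTC: 03:00–07:30, 07:45–08:00, 08:15–08:45, 09:15–09:45, 10:00–13:00.
Isla ∩ Diego: 05:00–06:30, 07:15–09:00.
Isla ∩ Diego ∩ Farrukh: 05:00–05:45, 06:15–06:30, 08:00–08:30.
Isla ∩ Diego ∩ Farrukh ∩ Jamal: 05:00–05:45, 06:15–06:30, 08:15–08:30.
Common window lengths: 45, 15, 15 min; longest is 45.

45 minutes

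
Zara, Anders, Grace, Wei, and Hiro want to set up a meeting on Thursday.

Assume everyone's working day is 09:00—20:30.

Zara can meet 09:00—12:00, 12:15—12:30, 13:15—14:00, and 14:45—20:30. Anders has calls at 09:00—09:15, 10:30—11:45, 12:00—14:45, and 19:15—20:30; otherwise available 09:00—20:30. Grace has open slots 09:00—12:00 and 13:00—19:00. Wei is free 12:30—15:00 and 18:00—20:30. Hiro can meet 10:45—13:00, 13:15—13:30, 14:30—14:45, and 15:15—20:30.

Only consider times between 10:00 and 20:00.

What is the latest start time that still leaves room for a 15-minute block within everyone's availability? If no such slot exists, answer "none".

18:45

Anders free within 09:00–20:30: 09:15–10:30, 11:45–12:00, 14:45–19:15.
Zara ∩ Anders: 09:15–10:30, 11:45–12:00, 14:45–19:15.
Zara ∩ Anders ∩ Grace: 09:15–10:30, 11:45–12:00, 14:45–19:00.
Zara ∩ Anders ∩ Grace ∩ Wei: 14:45–15:00, 18:00–19:00.
Zara ∩ Anders ∩ Grace ∩ Wei ∩ Hiro: 18:00–19:00.
Restricted to 10:00–20:00: 18:00–19:00.
Windows ≥ 15 min: 18:00–19:00.
Latest start in the last window 18:00–19:00 is 19:00 − 15 min = 18:45.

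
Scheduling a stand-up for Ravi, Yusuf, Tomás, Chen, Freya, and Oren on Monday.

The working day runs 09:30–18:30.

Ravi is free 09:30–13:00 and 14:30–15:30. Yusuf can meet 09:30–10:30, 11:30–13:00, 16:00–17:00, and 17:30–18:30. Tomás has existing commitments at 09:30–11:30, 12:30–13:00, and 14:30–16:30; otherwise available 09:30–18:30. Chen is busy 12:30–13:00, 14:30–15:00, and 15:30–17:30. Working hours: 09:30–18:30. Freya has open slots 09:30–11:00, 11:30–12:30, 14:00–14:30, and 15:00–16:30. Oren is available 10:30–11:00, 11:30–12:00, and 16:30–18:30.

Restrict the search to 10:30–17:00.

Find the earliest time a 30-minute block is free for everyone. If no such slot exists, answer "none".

Tomás free within 09:30–18:30: 11:30–12:30, 13:00–14:30, 16:30–18:30.
Chen free within 09:30–18:30: 09:30–12:30, 13:00–14:30, 15:00–15:30, 17:30–18:30.
Ravi ∩ Yusuf: 09:30–10:30, 11:30–13:00.
Ravi ∩ Yusuf ∩ Tomás: 11:30–12:30.
Ravi ∩ Yusuf ∩ Tomás ∩ Chen: 11:30–12:30.
Ravi ∩ Yusuf ∩ Tomás ∩ Chen ∩ Freya: 11:30–12:30.
Ravi ∩ Yusuf ∩ Tomás ∩ Chen ∩ Freya ∩ Oren: 11:30–12:00.
Restricted to 10:30–17:00: 11:30–12:00.
Windows ≥ 30 min: 11:30–12:00.
Earliest such window starts at 11:30.

11:30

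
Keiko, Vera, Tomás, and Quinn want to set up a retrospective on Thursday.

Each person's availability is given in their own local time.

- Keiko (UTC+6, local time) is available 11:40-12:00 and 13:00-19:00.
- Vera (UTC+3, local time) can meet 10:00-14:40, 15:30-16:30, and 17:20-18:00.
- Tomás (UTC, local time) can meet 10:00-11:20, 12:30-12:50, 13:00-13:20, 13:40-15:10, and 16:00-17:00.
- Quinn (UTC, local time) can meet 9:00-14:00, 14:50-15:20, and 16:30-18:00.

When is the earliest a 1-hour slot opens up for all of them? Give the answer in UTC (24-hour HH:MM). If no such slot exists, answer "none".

Keiko → UTC: 05:40–06:00, 07:00–13:00.
Vera → UTC: 07:00–11:40, 12:30–13:30, 14:20–15:00.
Tomás → UTC: 10:00–11:20, 12:30–12:50, 13:00–13:20, 13:40–15:10, 16:00–17:00.
Quinn → UTC: 09:00–14:00, 14:50–15:20, 16:30–18:00.
Keiko ∩ Vera: 07:00–11:40, 12:30–13:00.
Keiko ∩ Vera ∩ Tomás: 10:00–11:20, 12:30–12:50.
Keiko ∩ Vera ∩ Tomás ∩ Quinn: 10:00–11:20, 12:30–12:50.
Windows ≥ 60 min: 10:00–11:20.
Earliest such window starts at 10:00.

10:00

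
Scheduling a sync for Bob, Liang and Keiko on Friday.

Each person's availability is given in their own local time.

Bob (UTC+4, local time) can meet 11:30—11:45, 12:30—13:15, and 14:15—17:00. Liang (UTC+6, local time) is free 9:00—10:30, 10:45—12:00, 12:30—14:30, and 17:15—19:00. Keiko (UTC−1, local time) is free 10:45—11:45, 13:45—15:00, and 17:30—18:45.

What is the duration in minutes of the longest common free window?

60 minutes

Bob → UTC: 07:30–07:45, 08:30–09:15, 10:15–13:00.
Liang → UTC: 03:00–04:30, 04:45–06:00, 06:30–08:30, 11:15–13:00.
Keiko → UTC: 11:45–12:45, 14:45–16:00, 18:30–19:45.
Bob ∩ Liang: 07:30–07:45, 11:15–13:00.
Bob ∩ Liang ∩ Keiko: 11:45–12:45.
Single common window of 60 minutes.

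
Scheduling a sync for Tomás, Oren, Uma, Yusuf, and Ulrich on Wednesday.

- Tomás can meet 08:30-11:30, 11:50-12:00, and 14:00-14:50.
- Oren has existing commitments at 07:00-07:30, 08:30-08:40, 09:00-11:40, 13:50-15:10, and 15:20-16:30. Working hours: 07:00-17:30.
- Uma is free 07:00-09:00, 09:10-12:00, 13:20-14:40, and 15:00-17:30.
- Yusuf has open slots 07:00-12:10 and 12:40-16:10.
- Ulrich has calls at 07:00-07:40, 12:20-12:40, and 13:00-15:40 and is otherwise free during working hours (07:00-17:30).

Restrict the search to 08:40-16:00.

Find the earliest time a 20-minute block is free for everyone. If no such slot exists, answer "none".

Oren free within 07:00–17:30: 07:30–08:30, 08:40–09:00, 11:40–13:50, 15:10–15:20, 16:30–17:30.
Ulrich free within 07:00–17:30: 07:40–12:20, 12:40–13:00, 15:40–17:30.
Tomás ∩ Oren: 08:40–09:00, 11:50–12:00.
Tomás ∩ Oren ∩ Uma: 08:40–09:00, 11:50–12:00.
Tomás ∩ Oren ∩ Uma ∩ Yusuf: 08:40–09:00, 11:50–12:00.
Tomás ∩ Oren ∩ Uma ∩ Yusuf ∩ Ulrich: 08:40–09:00, 11:50–12:00.
Restricted to 08:40–16:00: 08:40–09:00, 11:50–12:00.
Windows ≥ 20 min: 08:40–09:00.
Earliest such window starts at 08:40.

08:40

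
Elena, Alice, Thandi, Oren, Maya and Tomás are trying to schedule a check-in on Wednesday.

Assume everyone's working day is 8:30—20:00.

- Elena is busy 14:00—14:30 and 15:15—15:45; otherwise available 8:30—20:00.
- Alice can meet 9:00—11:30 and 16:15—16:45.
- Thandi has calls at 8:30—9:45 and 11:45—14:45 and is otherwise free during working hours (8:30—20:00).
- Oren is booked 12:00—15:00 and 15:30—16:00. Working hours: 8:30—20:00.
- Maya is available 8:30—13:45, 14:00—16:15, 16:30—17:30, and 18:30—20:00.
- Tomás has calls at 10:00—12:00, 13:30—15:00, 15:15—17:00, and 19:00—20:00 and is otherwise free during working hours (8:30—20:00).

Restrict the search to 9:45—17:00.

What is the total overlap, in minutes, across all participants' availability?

Elena free within 08:30–20:00: 08:30–14:00, 14:30–15:15, 15:45–20:00.
Thandi free within 08:30–20:00: 09:45–11:45, 14:45–20:00.
Oren free within 08:30–20:00: 08:30–12:00, 15:00–15:30, 16:00–20:00.
Tomás free within 08:30–20:00: 08:30–10:00, 12:00–13:30, 15:00–15:15, 17:00–19:00.
Elena ∩ Alice: 09:00–11:30, 16:15–16:45.
Elena ∩ Alice ∩ Thandi: 09:45–11:30, 16:15–16:45.
Elena ∩ Alice ∩ Thandi ∩ Oren: 09:45–11:30, 16:15–16:45.
Elena ∩ Alice ∩ Thandi ∩ Oren ∩ Maya: 09:45–11:30, 16:30–16:45.
Elena ∩ Alice ∩ Thandi ∩ Oren ∩ Maya ∩ Tomás: 09:45–10:00.
Restricted to 09:45–17:00: 09:45–10:00.
Total common minutes: 15.

15 minutes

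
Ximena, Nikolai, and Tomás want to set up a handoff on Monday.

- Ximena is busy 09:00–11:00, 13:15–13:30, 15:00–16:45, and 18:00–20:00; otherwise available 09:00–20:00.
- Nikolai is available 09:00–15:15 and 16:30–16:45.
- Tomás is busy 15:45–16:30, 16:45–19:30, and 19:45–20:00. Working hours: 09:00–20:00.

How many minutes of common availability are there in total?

Ximena free within 09:00–20:00: 11:00–13:15, 13:30–15:00, 16:45–18:00.
Tomás free within 09:00–20:00: 09:00–15:45, 16:30–16:45, 19:30–19:45.
Ximena ∩ Nikolai: 11:00–13:15, 13:30–15:00.
Ximena ∩ Nikolai ∩ Tomás: 11:00–13:15, 13:30–15:00.
Total common minutes: 135 + 90 = 225.

225 minutes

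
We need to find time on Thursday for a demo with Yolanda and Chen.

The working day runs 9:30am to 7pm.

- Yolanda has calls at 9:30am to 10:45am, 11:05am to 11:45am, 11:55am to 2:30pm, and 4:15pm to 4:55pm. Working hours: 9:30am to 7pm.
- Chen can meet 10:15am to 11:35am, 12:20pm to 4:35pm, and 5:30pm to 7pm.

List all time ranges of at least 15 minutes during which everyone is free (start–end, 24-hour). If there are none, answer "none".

10:45–11:05, 14:30–16:15, 17:30–19:00

Yolanda free within 09:30–19:00: 10:45–11:05, 11:45–11:55, 14:30–16:15, 16:55–19:00.
Yolanda ∩ Chen: 10:45–11:05, 14:30–16:15, 17:30–19:00.
Windows ≥ 15 min: 10:45–11:05, 14:30–16:15, 17:30–19:00.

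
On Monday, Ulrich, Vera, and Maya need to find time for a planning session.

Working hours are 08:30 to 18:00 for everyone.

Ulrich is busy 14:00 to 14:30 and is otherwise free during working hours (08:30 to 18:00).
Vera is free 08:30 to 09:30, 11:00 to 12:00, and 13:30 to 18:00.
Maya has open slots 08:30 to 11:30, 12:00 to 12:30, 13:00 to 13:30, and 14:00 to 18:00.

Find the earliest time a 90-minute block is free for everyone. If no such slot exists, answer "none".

Ulrich free within 08:30–18:00: 08:30–14:00, 14:30–18:00.
Ulrich ∩ Vera: 08:30–09:30, 11:00–12:00, 13:30–14:00, 14:30–18:00.
Ulrich ∩ Vera ∩ Maya: 08:30–09:30, 11:00–11:30, 14:30–18:00.
Windows ≥ 90 min: 14:30–18:00.
Earliest such window starts at 14:30.

14:30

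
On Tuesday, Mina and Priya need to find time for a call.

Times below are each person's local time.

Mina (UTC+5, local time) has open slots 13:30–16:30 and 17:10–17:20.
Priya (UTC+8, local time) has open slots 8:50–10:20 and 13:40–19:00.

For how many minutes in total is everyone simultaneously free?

150 minutes

Mina → UTC: 08:30–11:30, 12:10–12:20.
Priya → UTC: 00:50–02:20, 05:40–11:00.
Mina ∩ Priya: 08:30–11:00.
Total common minutes: 150.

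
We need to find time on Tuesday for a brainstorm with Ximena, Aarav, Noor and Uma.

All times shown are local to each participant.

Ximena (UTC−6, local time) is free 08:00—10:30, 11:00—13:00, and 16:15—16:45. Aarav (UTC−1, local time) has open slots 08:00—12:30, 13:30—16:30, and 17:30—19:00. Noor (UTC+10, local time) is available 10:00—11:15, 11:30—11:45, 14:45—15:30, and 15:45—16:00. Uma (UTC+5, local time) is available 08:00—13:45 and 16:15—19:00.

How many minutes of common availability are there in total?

Ximena → UTC: 14:00–16:30, 17:00–19:00, 22:15–22:45.
Aarav → UTC: 09:00–13:30, 14:30–17:30, 18:30–20:00.
Noor → UTC: 00:00–01:15, 01:30–01:45, 04:45–05:30, 05:45–06:00.
Uma → UTC: 03:00–08:45, 11:15–14:00.
Ximena ∩ Aarav: 14:30–16:30, 17:00–17:30, 18:30–19:00.
Ximena ∩ Aarav ∩ Noor: (none).
Ximena ∩ Aarav ∩ Noor ∩ Uma: (none).
Total common minutes: 0.

0 minutes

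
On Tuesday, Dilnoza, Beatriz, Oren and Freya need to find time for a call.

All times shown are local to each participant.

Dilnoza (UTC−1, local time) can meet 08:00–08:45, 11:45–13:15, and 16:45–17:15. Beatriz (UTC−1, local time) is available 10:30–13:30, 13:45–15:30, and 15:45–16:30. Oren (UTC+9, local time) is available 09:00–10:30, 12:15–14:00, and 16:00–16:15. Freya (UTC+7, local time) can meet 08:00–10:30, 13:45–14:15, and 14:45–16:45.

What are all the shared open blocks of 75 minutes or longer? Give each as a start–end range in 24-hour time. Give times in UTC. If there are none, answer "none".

Dilnoza → UTC: 09:00–09:45, 12:45–14:15, 17:45–18:15.
Beatriz → UTC: 11:30–14:30, 14:45–16:30, 16:45–17:30.
Oren → UTC: 00:00–01:30, 03:15–05:00, 07:00–07:15.
Freya → UTC: 01:00–03:30, 06:45–07:15, 07:45–09:45.
Dilnoza ∩ Beatriz: 12:45–14:15.
Dilnoza ∩ Beatriz ∩ Oren: (none).
Dilnoza ∩ Beatriz ∩ Oren ∩ Freya: (none).
Windows ≥ 75 min: (none).

none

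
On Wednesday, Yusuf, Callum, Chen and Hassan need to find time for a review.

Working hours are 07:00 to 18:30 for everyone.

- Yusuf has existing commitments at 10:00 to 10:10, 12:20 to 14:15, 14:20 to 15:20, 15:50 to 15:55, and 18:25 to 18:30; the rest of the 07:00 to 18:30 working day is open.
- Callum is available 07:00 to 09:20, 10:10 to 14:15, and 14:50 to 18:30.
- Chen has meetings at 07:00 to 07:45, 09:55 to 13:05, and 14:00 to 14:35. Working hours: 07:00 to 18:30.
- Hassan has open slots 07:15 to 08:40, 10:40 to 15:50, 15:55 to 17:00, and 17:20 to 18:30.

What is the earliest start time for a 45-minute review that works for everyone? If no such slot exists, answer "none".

Yusuf free within 07:00–18:30: 07:00–10:00, 10:10–12:20, 14:15–14:20, 15:20–15:50, 15:55–18:25.
Chen free within 07:00–18:30: 07:45–09:55, 13:05–14:00, 14:35–18:30.
Yusuf ∩ Callum: 07:00–09:20, 10:10–12:20, 15:20–15:50, 15:55–18:25.
Yusuf ∩ Callum ∩ Chen: 07:45–09:20, 15:20–15:50, 15:55–18:25.
Yusuf ∩ Callum ∩ Chen ∩ Hassan: 07:45–08:40, 15:20–15:50, 15:55–17:00, 17:20–18:25.
Windows ≥ 45 min: 07:45–08:40, 15:55–17:00, 17:20–18:25.
Earliest such window starts at 07:45.

07:45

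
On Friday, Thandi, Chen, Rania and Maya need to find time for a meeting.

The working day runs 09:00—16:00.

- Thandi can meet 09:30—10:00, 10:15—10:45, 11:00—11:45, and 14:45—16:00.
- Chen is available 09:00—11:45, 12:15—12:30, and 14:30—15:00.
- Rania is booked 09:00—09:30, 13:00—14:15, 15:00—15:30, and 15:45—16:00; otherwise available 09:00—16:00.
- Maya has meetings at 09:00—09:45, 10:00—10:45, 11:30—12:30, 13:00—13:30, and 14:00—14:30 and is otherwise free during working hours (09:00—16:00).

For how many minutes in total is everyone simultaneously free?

60 minutes

Rania free within 09:00–16:00: 09:30–13:00, 14:15–15:00, 15:30–15:45.
Maya free within 09:00–16:00: 09:45–10:00, 10:45–11:30, 12:30–13:00, 13:30–14:00, 14:30–16:00.
Thandi ∩ Chen: 09:30–10:00, 10:15–10:45, 11:00–11:45, 14:45–15:00.
Thandi ∩ Chen ∩ Rania: 09:30–10:00, 10:15–10:45, 11:00–11:45, 14:45–15:00.
Thandi ∩ Chen ∩ Rania ∩ Maya: 09:45–10:00, 11:00–11:30, 14:45–15:00.
Total common minutes: 15 + 30 + 15 = 60.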